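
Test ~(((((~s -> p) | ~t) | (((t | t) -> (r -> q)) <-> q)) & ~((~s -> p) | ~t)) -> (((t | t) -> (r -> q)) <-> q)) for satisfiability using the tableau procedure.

Initial set: {T ~(((((~s -> p) | ~t) | (((t | t) -> (r -> q)) <-> q)) & ~((~s -> p) | ~t)) -> (((t | t) -> (r -> q)) <-> q))}.
T ~(((((~s -> p) | ~t) | (((t | t) -> (r -> q)) <-> q)) & ~((~s -> p) | ~t)) -> (((t | t) -> (r -> q)) <-> q)): α-rule — add T ((((~s -> p) | ~t) | (((t | t) -> (r -> q)) <-> q)) & ~((~s -> p) | ~t)), F (((t | t) -> (r -> q)) <-> q).
T ((((~s -> p) | ~t) | (((t | t) -> (r -> q)) <-> q)) & ~((~s -> p) | ~t)): α-rule — add T (((~s -> p) | ~t) | (((t | t) -> (r -> q)) <-> q)), T ~((~s -> p) | ~t).
T ~((~s -> p) | ~t): α-rule — add F (~s -> p), F ~t.
F (~s -> p): α-rule — add T ~s, F p.
F (((t | t) -> (r -> q)) <-> q): β-rule — branch into T ((t | t) -> (r -> q)), F q  //  F ((t | t) -> (r -> q)), T q.
  branch 1 (add T ((t | t) -> (r -> q)), F q):
    T (((~s -> p) | ~t) | (((t | t) -> (r -> q)) <-> q)): β-rule — branch into T ((~s -> p) | ~t)  //  T (((t | t) -> (r -> q)) <-> q).
      branch 1.1 (add T ((~s -> p) | ~t)):
        T ((t | t) -> (r -> q)): β-rule — branch into F (t | t)  //  T (r -> q).
          branch 1.1.1 (add F (t | t)):
            F (t | t): α-rule — add F t, F t.
            × closes — contains both t and ~t.
          branch 1.1.2 (add T (r -> q)):
            T ((~s -> p) | ~t): β-rule — branch into T (~s -> p)  //  T ~t.
              branch 1.1.2.1 (add T (~s -> p)):
                T (r -> q): β-rule — branch into F r  //  T q.
                  branch 1.1.2.1.1 (add F r):
                    T (~s -> p): β-rule — branch into F ~s  //  T p.
                      branch 1.1.2.1.1.1 (add F ~s):
                        × closes — contains both s and ~s.
                      branch 1.1.2.1.1.2 (add T p):
                        × closes — contains both p and ~p.
                  branch 1.1.2.1.2 (add T q):
                    × closes — contains both q and ~q.
              branch 1.1.2.2 (add T ~t):
                × closes — contains both t and ~t.
      branch 1.2 (add T (((t | t) -> (r -> q)) <-> q)):
        T ((t | t) -> (r -> q)): β-rule — branch into F (t | t)  //  T (r -> q).
          branch 1.2.1 (add F (t | t)):
            F (t | t): α-rule — add F t, F t.
            × closes — contains both t and ~t.
          branch 1.2.2 (add T (r -> q)):
            T (((t | t) -> (r -> q)) <-> q): β-rule — branch into T ((t | t) -> (r -> q)), T q  //  F ((t | t) -> (r -> q)), F q.
              branch 1.2.2.1 (add T ((t | t) -> (r -> q)), T q):
                × closes — contains both q and ~q.
              branch 1.2.2.2 (add F ((t | t) -> (r -> q)), F q):
                F ((t | t) -> (r -> q)): α-rule — add T (t | t), F (r -> q).
                F (r -> q): α-rule — add T r, F q.
                T (r -> q): β-rule — branch into F r  //  T q.
                  branch 1.2.2.2.1 (add F r):
                    × closes — contains both r and ~r.
                  branch 1.2.2.2.2 (add T q):
                    × closes — contains both q and ~q.
  branch 2 (add F ((t | t) -> (r -> q)), T q):
    F ((t | t) -> (r -> q)): α-rule — add T (t | t), F (r -> q).
    F (r -> q): α-rule — add T r, F q.
    × closes — contains both q and ~q.
All 10 branches close.
Every branch closed; the formula is unsatisfiable.

Unsatisfiable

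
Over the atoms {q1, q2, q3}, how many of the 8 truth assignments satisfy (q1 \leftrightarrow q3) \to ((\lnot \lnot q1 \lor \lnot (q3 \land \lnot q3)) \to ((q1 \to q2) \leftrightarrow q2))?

7

Initial set: {((q1 \leftrightarrow q3) \to ((\lnot \lnot q1 \lor \lnot (q3 \land \lnot q3)) \to ((q1 \to q2) \leftrightarrow q2)))}.
((q1 \leftrightarrow q3) \to ((\lnot \lnot q1 \lor \lnot (q3 \land \lnot q3)) \to ((q1 \to q2) \leftrightarrow q2))): β-rule — branch into \lnot (q1 \leftrightarrow q3)  //  ((\lnot \lnot q1 \lor \lnot (q3 \land \lnot q3)) \to ((q1 \to q2) \leftrightarrow q2)).
  branch 1 (add \lnot (q1 \leftrightarrow q3)):
    \lnot (q1 \leftrightarrow q3): β-rule — branch into q1, \lnot q3  //  \lnot q1, q3.
      branch 1.1 (add q1, \lnot q3):
        ○ open, literals {q1=true, q3=false}.
      branch 1.2 (add \lnot q1, q3):
        ○ open, literals {q1=false, q3=true}.
  branch 2 (add ((\lnot \lnot q1 \lor \lnot (q3 \land \lnot q3)) \to ((q1 \to q2) \leftrightarrow q2))):
    ((\lnot \lnot q1 \lor \lnot (q3 \land \lnot q3)) \to ((q1 \to q2) \leftrightarrow q2)): β-rule — branch into \lnot (\lnot \lnot q1 \lor \lnot (q3 \land \lnot q3))  //  ((q1 \to q2) \leftrightarrow q2).
      branch 2.1 (add \lnot (\lnot \lnot q1 \lor \lnot (q3 \land \lnot q3))):
        \lnot (\lnot \lnot q1 \lor \lnot (q3 \land \lnot q3)): α-rule — add \lnot \lnot \lnot q1, \lnot \lnot (q3 \land \lnot q3).
        \lnot \lnot \lnot q1: drop double negation, giving \lnot q1.
        \lnot \lnot (q3 \land \lnot q3): α-rule — add q3, \lnot q3.
        × closes — contains both q3 and \lnot q3.
      branch 2.2 (add ((q1 \to q2) \leftrightarrow q2)):
        ((q1 \to q2) \leftrightarrow q2): β-rule — branch into (q1 \to q2), q2  //  \lnot (q1 \to q2), \lnot q2.
          branch 2.2.1 (add (q1 \to q2), q2):
            (q1 \to q2): β-rule — branch into \lnot q1  //  q2.
              branch 2.2.1.1 (add \lnot q1):
                ○ open, literals {q1=false, q2=true}.
              branch 2.2.1.2 (add q2):
                ○ open, literals {q2=true}.
          branch 2.2.2 (add \lnot (q1 \to q2), \lnot q2):
            \lnot (q1 \to q2): α-rule — add q1, \lnot q2.
            ○ open, literals {q1=true, q2=false}.
1 branch closed, 5 open.
Each open branch fixes some atoms; the unmentioned ones are free. Counting distinct full assignments: branch {q1=true, q3=false} (q2) contributes 2 new; branch {q1=false, q3=true} (q2) contributes 2 new; branch {q1=false, q2=true} (q3) contributes 1 new; branch {q2=true} (q1, q3) contributes 1 new; branch {q1=true, q2=false} (q3) contributes 1 new. Total: 7.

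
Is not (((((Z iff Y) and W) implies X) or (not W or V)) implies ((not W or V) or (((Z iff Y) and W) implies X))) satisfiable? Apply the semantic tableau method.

Unsatisfiable

Initial set: {not (((((Z iff Y) and W) implies X) or (not W or V)) implies ((not W or V) or (((Z iff Y) and W) implies X)))}.
not (((((Z iff Y) and W) implies X) or (not W or V)) implies ((not W or V) or (((Z iff Y) and W) implies X))): α-rule — add ((((Z iff Y) and W) implies X) or (not W or V)), not ((not W or V) or (((Z iff Y) and W) implies X)).
not ((not W or V) or (((Z iff Y) and W) implies X)): α-rule — add not (not W or V), not (((Z iff Y) and W) implies X).
not (not W or V): α-rule — add not not W, not V.
not (((Z iff Y) and W) implies X): α-rule — add ((Z iff Y) and W), not X.
((Z iff Y) and W): α-rule — add (Z iff Y), W.
((((Z iff Y) and W) implies X) or (not W or V)): β-rule — branch into (((Z iff Y) and W) implies X)  //  (not W or V).
  branch 1 (add (((Z iff Y) and W) implies X)):
    (Z iff Y): β-rule — branch into Z, Y  //  not Z, not Y.
      branch 1.1 (add Z, Y):
        (((Z iff Y) and W) implies X): β-rule — branch into not ((Z iff Y) and W)  //  X.
          branch 1.1.1 (add not ((Z iff Y) and W)):
            not ((Z iff Y) and W): β-rule — branch into not (Z iff Y)  //  not W.
              branch 1.1.1.1 (add not (Z iff Y)):
                not (Z iff Y): β-rule — branch into Z, not Y  //  not Z, Y.
                  branch 1.1.1.1.1 (add Z, not Y):
                    × closes — contains both Y and not Y.
                  branch 1.1.1.1.2 (add not Z, Y):
                    × closes — contains both Z and not Z.
              branch 1.1.1.2 (add not W):
                × closes — contains both W and not W.
          branch 1.1.2 (add X):
            × closes — contains both X and not X.
      branch 1.2 (add not Z, not Y):
        (((Z iff Y) and W) implies X): β-rule — branch into not ((Z iff Y) and W)  //  X.
          branch 1.2.1 (add not ((Z iff Y) and W)):
            not ((Z iff Y) and W): β-rule — branch into not (Z iff Y)  //  not W.
              branch 1.2.1.1 (add not (Z iff Y)):
                not (Z iff Y): β-rule — branch into Z, not Y  //  not Z, Y.
                  branch 1.2.1.1.1 (add Z, not Y):
                    × closes — contains both Z and not Z.
                  branch 1.2.1.1.2 (add not Z, Y):
                    × closes — contains both Y and not Y.
              branch 1.2.1.2 (add not W):
                × closes — contains both W and not W.
          branch 1.2.2 (add X):
            × closes — contains both X and not X.
  branch 2 (add (not W or V)):
    (Z iff Y): β-rule — branch into Z, Y  //  not Z, not Y.
      branch 2.1 (add Z, Y):
        (not W or V): β-rule — branch into not W  //  V.
          branch 2.1.1 (add not W):
            × closes — contains both W and not W.
          branch 2.1.2 (add V):
            × closes — contains both V and not V.
      branch 2.2 (add not Z, not Y):
        (not W or V): β-rule — branch into not W  //  V.
          branch 2.2.1 (add not W):
            × closes — contains both W and not W.
          branch 2.2.2 (add V):
            × closes — contains both V and not V.
All 12 branches close.
Every branch closed; the formula is unsatisfiable.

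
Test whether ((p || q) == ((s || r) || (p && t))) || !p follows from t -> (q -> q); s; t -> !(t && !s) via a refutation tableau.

Initial set: {T (t -> (q -> q)); T s; T (t -> !(t && !s)); F (((p || q) == ((s || r) || (p && t))) || !p)}.
F (((p || q) == ((s || r) || (p && t))) || !p): α-rule — add F ((p || q) == ((s || r) || (p && t))), F !p.
T (t -> (q -> q)): β-rule — branch into F t  //  T (q -> q).
  branch 1 (add F t):
    T (t -> !(t && !s)): β-rule — branch into F t  //  T !(t && !s).
      branch 1.1 (add F t):
        F ((p || q) == ((s || r) || (p && t))): β-rule — branch into T (p || q), F ((s || r) || (p && t))  //  F (p || q), T ((s || r) || (p && t)).
          branch 1.1.1 (add T (p || q), F ((s || r) || (p && t))):
            F ((s || r) || (p && t)): α-rule — add F (s || r), F (p && t).
            F (s || r): α-rule — add F s, F r.
            × closes — contains both s and !s.
          branch 1.1.2 (add F (p || q), T ((s || r) || (p && t))):
            F (p || q): α-rule — add F p, F q.
            × closes — contains both p and !p.
      branch 1.2 (add T !(t && !s)):
        F ((p || q) == ((s || r) || (p && t))): β-rule — branch into T (p || q), F ((s || r) || (p && t))  //  F (p || q), T ((s || r) || (p && t)).
          branch 1.2.1 (add T (p || q), F ((s || r) || (p && t))):
            F ((s || r) || (p && t)): α-rule — add F (s || r), F (p && t).
            F (s || r): α-rule — add F s, F r.
            × closes — contains both s and !s.
          branch 1.2.2 (add F (p || q), T ((s || r) || (p && t))):
            F (p || q): α-rule — add F p, F q.
            × closes — contains both p and !p.
  branch 2 (add T (q -> q)):
    T (t -> !(t && !s)): β-rule — branch into F t  //  T !(t && !s).
      branch 2.1 (add F t):
        F ((p || q) == ((s || r) || (p && t))): β-rule — branch into T (p || q), F ((s || r) || (p && t))  //  F (p || q), T ((s || r) || (p && t)).
          branch 2.1.1 (add T (p || q), F ((s || r) || (p && t))):
            F ((s || r) || (p && t)): α-rule — add F (s || r), F (p && t).
            F (s || r): α-rule — add F s, F r.
            × closes — contains both s and !s.
          branch 2.1.2 (add F (p || q), T ((s || r) || (p && t))):
            F (p || q): α-rule — add F p, F q.
            × closes — contains both p and !p.
      branch 2.2 (add T !(t && !s)):
        F ((p || q) == ((s || r) || (p && t))): β-rule — branch into T (p || q), F ((s || r) || (p && t))  //  F (p || q), T ((s || r) || (p && t)).
          branch 2.2.1 (add T (p || q), F ((s || r) || (p && t))):
            F ((s || r) || (p && t)): α-rule — add F (s || r), F (p && t).
            F (s || r): α-rule — add F s, F r.
            × closes — contains both s and !s.
          branch 2.2.2 (add F (p || q), T ((s || r) || (p && t))):
            F (p || q): α-rule — add F p, F q.
            × closes — contains both p and !p.
All 8 branches close.
Every branch closed, so the premises entail the conclusion.

Yes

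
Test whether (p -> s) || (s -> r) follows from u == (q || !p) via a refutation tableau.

Initial set: {T (u == (q || !p)); F ((p -> s) || (s -> r))}.
F ((p -> s) || (s -> r)): α-rule — add F (p -> s), F (s -> r).
F (p -> s): α-rule — add T p, F s.
F (s -> r): α-rule — add T s, F r.
× closes — contains both s and !s.
All 1 branch closes.
Every branch closed, so the premises entail the conclusion.

Yes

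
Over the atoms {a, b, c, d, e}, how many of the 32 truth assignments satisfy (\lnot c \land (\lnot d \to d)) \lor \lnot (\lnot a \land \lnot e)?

26

Initial set: {((\lnot c \land (\lnot d \to d)) \lor \lnot (\lnot a \land \lnot e))}.
((\lnot c \land (\lnot d \to d)) \lor \lnot (\lnot a \land \lnot e)): β-rule — branch into (\lnot c \land (\lnot d \to d))  //  \lnot (\lnot a \land \lnot e).
  branch 1 (add (\lnot c \land (\lnot d \to d))):
    (\lnot c \land (\lnot d \to d)): α-rule — add \lnot c, (\lnot d \to d).
    (\lnot d \to d): β-rule — branch into \lnot \lnot d  //  d.
      branch 1.1 (add \lnot \lnot d):
        ○ open, literals {c=false, d=true}.
      branch 1.2 (add d):
        ○ open, literals {c=false, d=true}.
  branch 2 (add \lnot (\lnot a \land \lnot e)):
    \lnot (\lnot a \land \lnot e): β-rule — branch into \lnot \lnot a  //  \lnot \lnot e.
      branch 2.1 (add \lnot \lnot a):
        ○ open, literals {a=true}.
      branch 2.2 (add \lnot \lnot e):
        ○ open, literals {e=true}.
0 branches closed, 4 open.
Each open branch fixes some atoms; the unmentioned ones are free. Counting distinct full assignments: branch {c=false, d=true} (a, b, e) contributes 8 new; branch {c=false, d=true} (a, b, e) contributes 0 new; branch {a=true} (b, c, d, e) contributes 12 new; branch {e=true} (a, b, c, d) contributes 6 new. Total: 26.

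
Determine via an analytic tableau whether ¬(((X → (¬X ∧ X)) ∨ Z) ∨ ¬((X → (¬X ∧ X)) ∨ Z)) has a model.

Unsatisfiable

Initial set: {¬(((X → (¬X ∧ X)) ∨ Z) ∨ ¬((X → (¬X ∧ X)) ∨ Z))}.
¬(((X → (¬X ∧ X)) ∨ Z) ∨ ¬((X → (¬X ∧ X)) ∨ Z)): α-rule — add ¬((X → (¬X ∧ X)) ∨ Z), ¬¬((X → (¬X ∧ X)) ∨ Z).
¬((X → (¬X ∧ X)) ∨ Z): α-rule — add ¬(X → (¬X ∧ X)), ¬Z.
¬(X → (¬X ∧ X)): α-rule — add X, ¬(¬X ∧ X).
¬¬((X → (¬X ∧ X)) ∨ Z): β-rule — branch into (X → (¬X ∧ X))  //  Z.
  branch 1 (add (X → (¬X ∧ X))):
    ¬(¬X ∧ X): β-rule — branch into ¬¬X  //  ¬X.
      branch 1.1 (add ¬¬X):
        (X → (¬X ∧ X)): β-rule — branch into ¬X  //  (¬X ∧ X).
          branch 1.1.1 (add ¬X):
            × closes — contains both X and ¬X.
          branch 1.1.2 (add (¬X ∧ X)):
            (¬X ∧ X): α-rule — add ¬X, X.
            × closes — contains both X and ¬X.
      branch 1.2 (add ¬X):
        × closes — contains both X and ¬X.
  branch 2 (add Z):
    × closes — contains both Z and ¬Z.
All 4 branches close.
Every branch closed; the formula is unsatisfiable.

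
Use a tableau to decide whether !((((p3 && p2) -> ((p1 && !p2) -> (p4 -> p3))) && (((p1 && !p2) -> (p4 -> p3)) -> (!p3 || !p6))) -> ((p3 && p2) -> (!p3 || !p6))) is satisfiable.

Unsatisfiable

Initial set: {!((((p3 && p2) -> ((p1 && !p2) -> (p4 -> p3))) && (((p1 && !p2) -> (p4 -> p3)) -> (!p3 || !p6))) -> ((p3 && p2) -> (!p3 || !p6)))}.
!((((p3 && p2) -> ((p1 && !p2) -> (p4 -> p3))) && (((p1 && !p2) -> (p4 -> p3)) -> (!p3 || !p6))) -> ((p3 && p2) -> (!p3 || !p6))): α-rule — add (((p3 && p2) -> ((p1 && !p2) -> (p4 -> p3))) && (((p1 && !p2) -> (p4 -> p3)) -> (!p3 || !p6))), !((p3 && p2) -> (!p3 || !p6)).
(((p3 && p2) -> ((p1 && !p2) -> (p4 -> p3))) && (((p1 && !p2) -> (p4 -> p3)) -> (!p3 || !p6))): α-rule — add ((p3 && p2) -> ((p1 && !p2) -> (p4 -> p3))), (((p1 && !p2) -> (p4 -> p3)) -> (!p3 || !p6)).
!((p3 && p2) -> (!p3 || !p6)): α-rule — add (p3 && p2), !(!p3 || !p6).
(p3 && p2): α-rule — add p3, p2.
!(!p3 || !p6): α-rule — add !!p3, !!p6.
((p3 && p2) -> ((p1 && !p2) -> (p4 -> p3))): β-rule — branch into !(p3 && p2)  //  ((p1 && !p2) -> (p4 -> p3)).
  branch 1 (add !(p3 && p2)):
    (((p1 && !p2) -> (p4 -> p3)) -> (!p3 || !p6)): β-rule — branch into !((p1 && !p2) -> (p4 -> p3))  //  (!p3 || !p6).
      branch 1.1 (add !((p1 && !p2) -> (p4 -> p3))):
        !((p1 && !p2) -> (p4 -> p3)): α-rule — add (p1 && !p2), !(p4 -> p3).
        (p1 && !p2): α-rule — add p1, !p2.
        × closes — contains both p2 and !p2.
      branch 1.2 (add (!p3 || !p6)):
        !(p3 && p2): β-rule — branch into !p3  //  !p2.
          branch 1.2.1 (add !p3):
            × closes — contains both p3 and !p3.
          branch 1.2.2 (add !p2):
            × closes — contains both p2 and !p2.
  branch 2 (add ((p1 && !p2) -> (p4 -> p3))):
    (((p1 && !p2) -> (p4 -> p3)) -> (!p3 || !p6)): β-rule — branch into !((p1 && !p2) -> (p4 -> p3))  //  (!p3 || !p6).
      branch 2.1 (add !((p1 && !p2) -> (p4 -> p3))):
        !((p1 && !p2) -> (p4 -> p3)): α-rule — add (p1 && !p2), !(p4 -> p3).
        (p1 && !p2): α-rule — add p1, !p2.
        × closes — contains both p2 and !p2.
      branch 2.2 (add (!p3 || !p6)):
        ((p1 && !p2) -> (p4 -> p3)): β-rule — branch into !(p1 && !p2)  //  (p4 -> p3).
          branch 2.2.1 (add !(p1 && !p2)):
            (!p3 || !p6): β-rule — branch into !p3  //  !p6.
              branch 2.2.1.1 (add !p3):
                × closes — contains both p3 and !p3.
              branch 2.2.1.2 (add !p6):
                × closes — contains both p6 and !p6.
          branch 2.2.2 (add (p4 -> p3)):
            (!p3 || !p6): β-rule — branch into !p3  //  !p6.
              branch 2.2.2.1 (add !p3):
                × closes — contains both p3 and !p3.
              branch 2.2.2.2 (add !p6):
                × closes — contains both p6 and !p6.
All 8 branches close.
Every branch closed; the formula is unsatisfiable.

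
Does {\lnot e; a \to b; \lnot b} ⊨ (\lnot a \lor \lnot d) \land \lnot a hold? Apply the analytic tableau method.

Yes

Initial set: {\lnot e; (a \to b); \lnot b; \lnot ((\lnot a \lor \lnot d) \land \lnot a)}.
(a \to b): β-rule — branch into \lnot a  //  b.
  branch 1 (add \lnot a):
    \lnot ((\lnot a \lor \lnot d) \land \lnot a): β-rule — branch into \lnot (\lnot a \lor \lnot d)  //  \lnot \lnot a.
      branch 1.1 (add \lnot (\lnot a \lor \lnot d)):
        \lnot (\lnot a \lor \lnot d): α-rule — add \lnot \lnot a, \lnot \lnot d.
        × closes — contains both a and \lnot a.
      branch 1.2 (add \lnot \lnot a):
        × closes — contains both a and \lnot a.
  branch 2 (add b):
    × closes — contains both b and \lnot b.
All 3 branches close.
Every branch closed, so the premises entail the conclusion.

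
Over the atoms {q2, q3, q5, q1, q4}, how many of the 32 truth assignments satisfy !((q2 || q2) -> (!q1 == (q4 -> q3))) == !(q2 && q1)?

Initial set: {(!((q2 || q2) -> (!q1 == (q4 -> q3))) == !(q2 && q1))}.
(!((q2 || q2) -> (!q1 == (q4 -> q3))) == !(q2 && q1)): β-rule — branch into !((q2 || q2) -> (!q1 == (q4 -> q3))), !(q2 && q1)  //  !!((q2 || q2) -> (!q1 == (q4 -> q3))), !!(q2 && q1).
  branch 1 (add !((q2 || q2) -> (!q1 == (q4 -> q3))), !(q2 && q1)):
    !((q2 || q2) -> (!q1 == (q4 -> q3))): α-rule — add (q2 || q2), !(!q1 == (q4 -> q3)).
    !(q2 && q1): β-rule — branch into !q2  //  !q1.
      branch 1.1 (add !q2):
        (q2 || q2): β-rule — branch into q2  //  q2.
          branch 1.1.1 (add q2):
            × closes — contains both q2 and !q2.
          branch 1.1.2 (add q2):
            × closes — contains both q2 and !q2.
      branch 1.2 (add !q1):
        (q2 || q2): β-rule — branch into q2  //  q2.
          branch 1.2.1 (add q2):
            !(!q1 == (q4 -> q3)): β-rule — branch into !q1, !(q4 -> q3)  //  !!q1, (q4 -> q3).
              branch 1.2.1.1 (add !q1, !(q4 -> q3)):
                !(q4 -> q3): α-rule — add q4, !q3.
                ○ open, literals {q1=F, q2=T, q3=F, q4=T}.
              branch 1.2.1.2 (add !!q1, (q4 -> q3)):
                × closes — contains both q1 and !q1.
          branch 1.2.2 (add q2):
            !(!q1 == (q4 -> q3)): β-rule — branch into !q1, !(q4 -> q3)  //  !!q1, (q4 -> q3).
              branch 1.2.2.1 (add !q1, !(q4 -> q3)):
                !(q4 -> q3): α-rule — add q4, !q3.
                ○ open, literals {q1=F, q2=T, q3=F, q4=T}.
              branch 1.2.2.2 (add !!q1, (q4 -> q3)):
                × closes — contains both q1 and !q1.
  branch 2 (add !!((q2 || q2) -> (!q1 == (q4 -> q3))), !!(q2 && q1)):
    !!(q2 && q1): α-rule — add q2, q1.
    !!((q2 || q2) -> (!q1 == (q4 -> q3))): β-rule — branch into !(q2 || q2)  //  (!q1 == (q4 -> q3)).
      branch 2.1 (add !(q2 || q2)):
        !(q2 || q2): α-rule — add !q2, !q2.
        × closes — contains both q2 and !q2.
      branch 2.2 (add (!q1 == (q4 -> q3))):
        (!q1 == (q4 -> q3)): β-rule — branch into !q1, (q4 -> q3)  //  !!q1, !(q4 -> q3).
          branch 2.2.1 (add !q1, (q4 -> q3)):
            × closes — contains both q1 and !q1.
          branch 2.2.2 (add !!q1, !(q4 -> q3)):
            !(q4 -> q3): α-rule — add q4, !q3.
            ○ open, literals {q1=T, q2=T, q3=F, q4=T}.
6 branches closed, 3 open.
Each open branch fixes some atoms; the unmentioned ones are free. Counting distinct full assignments: branch {q1=F, q2=T, q3=F, q4=T} (q5) contributes 2 new; branch {q1=F, q2=T, q3=F, q4=T} (q5) contributes 0 new; branch {q1=T, q2=T, q3=F, q4=T} (q5) contributes 2 new. Total: 4.

4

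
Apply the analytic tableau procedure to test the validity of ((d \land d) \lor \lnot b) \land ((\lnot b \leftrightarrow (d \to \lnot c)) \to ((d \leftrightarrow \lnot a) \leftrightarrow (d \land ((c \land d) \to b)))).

Assume the negation and expand:
Initial set: {\lnot (((d \land d) \lor \lnot b) \land ((\lnot b \leftrightarrow (d \to \lnot c)) \to ((d \leftrightarrow \lnot a) \leftrightarrow (d \land ((c \land d) \to b)))))}.
\lnot (((d \land d) \lor \lnot b) \land ((\lnot b \leftrightarrow (d \to \lnot c)) \to ((d \leftrightarrow \lnot a) \leftrightarrow (d \land ((c \land d) \to b))))): β-rule — branch into \lnot ((d \land d) \lor \lnot b)  //  \lnot ((\lnot b \leftrightarrow (d \to \lnot c)) \to ((d \leftrightarrow \lnot a) \leftrightarrow (d \land ((c \land d) \to b)))).
  branch 1 (add \lnot ((d \land d) \lor \lnot b)):
    \lnot ((d \land d) \lor \lnot b): α-rule — add \lnot (d \land d), \lnot \lnot b.
    \lnot (d \land d): β-rule — branch into \lnot d  //  \lnot d.
      branch 1.1 (add \lnot d):
        ○ open, literals {b=1, d=0}.
      branch 1.2 (add \lnot d):
        ○ open, literals {b=1, d=0}.
  branch 2 (add \lnot ((\lnot b \leftrightarrow (d \to \lnot c)) \to ((d \leftrightarrow \lnot a) \leftrightarrow (d \land ((c \land d) \to b))))):
    \lnot ((\lnot b \leftrightarrow (d \to \lnot c)) \to ((d \leftrightarrow \lnot a) \leftrightarrow (d \land ((c \land d) \to b)))): α-rule — add (\lnot b \leftrightarrow (d \to \lnot c)), \lnot ((d \leftrightarrow \lnot a) \leftrightarrow (d \land ((c \land d) \to b))).
    (\lnot b \leftrightarrow (d \to \lnot c)): β-rule — branch into \lnot b, (d \to \lnot c)  //  \lnot \lnot b, \lnot (d \to \lnot c).
      branch 2.1 (add \lnot b, (d \to \lnot c)):
        \lnot ((d \leftrightarrow \lnot a) \leftrightarrow (d \land ((c \land d) \to b))): β-rule — branch into (d \leftrightarrow \lnot a), \lnot (d \land ((c \land d) \to b))  //  \lnot (d \leftrightarrow \lnot a), (d \land ((c \land d) \to b)).
          branch 2.1.1 (add (d \leftrightarrow \lnot a), \lnot (d \land ((c \land d) \to b))):
            (d \to \lnot c): β-rule — branch into \lnot d  //  \lnot c.
              branch 2.1.1.1 (add \lnot d):
                (d \leftrightarrow \lnot a): β-rule — branch into d, \lnot a  //  \lnot d, \lnot \lnot a.
                  branch 2.1.1.1.1 (add d, \lnot a):
                    × closes — contains both d and \lnot d.
                  branch 2.1.1.1.2 (add \lnot d, \lnot \lnot a):
                    \lnot (d \land ((c \land d) \to b)): β-rule — branch into \lnot d  //  \lnot ((c \land d) \to b).
                      branch 2.1.1.1.2.1 (add \lnot d):
                        ○ open, literals {a=1, b=0, d=0}.
                      branch 2.1.1.1.2.2 (add \lnot ((c \land d) \to b)):
                        \lnot ((c \land d) \to b): α-rule — add (c \land d), \lnot b.
                        (c \land d): α-rule — add c, d.
                        × closes — contains both d and \lnot d.
              branch 2.1.1.2 (add \lnot c):
                (d \leftrightarrow \lnot a): β-rule — branch into d, \lnot a  //  \lnot d, \lnot \lnot a.
                  branch 2.1.1.2.1 (add d, \lnot a):
                    \lnot (d \land ((c \land d) \to b)): β-rule — branch into \lnot d  //  \lnot ((c \land d) \to b).
                      branch 2.1.1.2.1.1 (add \lnot d):
                        × closes — contains both d and \lnot d.
                      branch 2.1.1.2.1.2 (add \lnot ((c \land d) \to b)):
                        \lnot ((c \land d) \to b): α-rule — add (c \land d), \lnot b.
                        (c \land d): α-rule — add c, d.
                        × closes — contains both c and \lnot c.
                  branch 2.1.1.2.2 (add \lnot d, \lnot \lnot a):
                    \lnot (d \land ((c \land d) \to b)): β-rule — branch into \lnot d  //  \lnot ((c \land d) \to b).
                      branch 2.1.1.2.2.1 (add \lnot d):
                        ○ open, literals {a=1, b=0, c=0, d=0}.
                      branch 2.1.1.2.2.2 (add \lnot ((c \land d) \to b)):
                        \lnot ((c \land d) \to b): α-rule — add (c \land d), \lnot b.
                        (c \land d): α-rule — add c, d.
                        × closes — contains both c and \lnot c.
          branch 2.1.2 (add \lnot (d \leftrightarrow \lnot a), (d \land ((c \land d) \to b))):
            (d \land ((c \land d) \to b)): α-rule — add d, ((c \land d) \to b).
            (d \to \lnot c): β-rule — branch into \lnot d  //  \lnot c.
              branch 2.1.2.1 (add \lnot d):
                × closes — contains both d and \lnot d.
              branch 2.1.2.2 (add \lnot c):
                \lnot (d \leftrightarrow \lnot a): β-rule — branch into d, \lnot \lnot a  //  \lnot d, \lnot a.
                  branch 2.1.2.2.1 (add d, \lnot \lnot a):
                    ((c \land d) \to b): β-rule — branch into \lnot (c \land d)  //  b.
                      branch 2.1.2.2.1.1 (add \lnot (c \land d)):
                        \lnot (c \land d): β-rule — branch into \lnot c  //  \lnot d.
                          branch 2.1.2.2.1.1.1 (add \lnot c):
                            ○ open, literals {a=1, b=0, c=0, d=1}.
                          branch 2.1.2.2.1.1.2 (add \lnot d):
                            × closes — contains both d and \lnot d.
                      branch 2.1.2.2.1.2 (add b):
                        × closes — contains both b and \lnot b.
                  branch 2.1.2.2.2 (add \lnot d, \lnot a):
                    × closes — contains both d and \lnot d.
      branch 2.2 (add \lnot \lnot b, \lnot (d \to \lnot c)):
        \lnot (d \to \lnot c): α-rule — add d, \lnot \lnot c.
        \lnot ((d \leftrightarrow \lnot a) \leftrightarrow (d \land ((c \land d) \to b))): β-rule — branch into (d \leftrightarrow \lnot a), \lnot (d \land ((c \land d) \to b))  //  \lnot (d \leftrightarrow \lnot a), (d \land ((c \land d) \to b)).
          branch 2.2.1 (add (d \leftrightarrow \lnot a), \lnot (d \land ((c \land d) \to b))):
            (d \leftrightarrow \lnot a): β-rule — branch into d, \lnot a  //  \lnot d, \lnot \lnot a.
              branch 2.2.1.1 (add d, \lnot a):
                \lnot (d \land ((c \land d) \to b)): β-rule — branch into \lnot d  //  \lnot ((c \land d) \to b).
                  branch 2.2.1.1.1 (add \lnot d):
                    × closes — contains both d and \lnot d.
                  branch 2.2.1.1.2 (add \lnot ((c \land d) \to b)):
                    \lnot ((c \land d) \to b): α-rule — add (c \land d), \lnot b.
                    × closes — contains both b and \lnot b.
              branch 2.2.1.2 (add \lnot d, \lnot \lnot a):
                × closes — contains both d and \lnot d.
          branch 2.2.2 (add \lnot (d \leftrightarrow \lnot a), (d \land ((c \land d) \to b))):
            (d \land ((c \land d) \to b)): α-rule — add d, ((c \land d) \to b).
            \lnot (d \leftrightarrow \lnot a): β-rule — branch into d, \lnot \lnot a  //  \lnot d, \lnot a.
              branch 2.2.2.1 (add d, \lnot \lnot a):
                ((c \land d) \to b): β-rule — branch into \lnot (c \land d)  //  b.
                  branch 2.2.2.1.1 (add \lnot (c \land d)):
                    \lnot (c \land d): β-rule — branch into \lnot c  //  \lnot d.
                      branch 2.2.2.1.1.1 (add \lnot c):
                        × closes — contains both c and \lnot c.
                      branch 2.2.2.1.1.2 (add \lnot d):
                        × closes — contains both d and \lnot d.
                  branch 2.2.2.1.2 (add b):
                    ○ open, literals {a=1, b=1, c=1, d=1}.
              branch 2.2.2.2 (add \lnot d, \lnot a):
                × closes — contains both d and \lnot d.
15 branches closed, 6 open.
An open branch gives a countermodel: b=1, d=0 (unmentioned atoms arbitrary); under it the original formula is false.

Not valid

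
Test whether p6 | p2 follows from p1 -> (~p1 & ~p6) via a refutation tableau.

Initial set: {T (p1 -> (~p1 & ~p6)); F (p6 | p2)}.
F (p6 | p2): α-rule — add F p6, F p2.
T (p1 -> (~p1 & ~p6)): β-rule — branch into F p1  //  T (~p1 & ~p6).
  branch 1 (add F p1):
    ○ open, literals {p1=false, p2=false, p6=false}.
  branch 2 (add T (~p1 & ~p6)):
    T (~p1 & ~p6): α-rule — add T ~p1, T ~p6.
    ○ open, literals {p1=false, p2=false, p6=false}.
0 branches closed, 2 open.
An open branch gives a countermodel: p1=false, p2=false, p6=false (unmentioned atoms arbitrary); the premises hold there but the conclusion fails.

No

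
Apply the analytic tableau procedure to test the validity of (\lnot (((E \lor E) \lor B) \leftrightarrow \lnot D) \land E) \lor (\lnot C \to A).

Not valid

Assume the negation and expand:
Initial set: {\lnot ((\lnot (((E \lor E) \lor B) \leftrightarrow \lnot D) \land E) \lor (\lnot C \to A))}.
\lnot ((\lnot (((E \lor E) \lor B) \leftrightarrow \lnot D) \land E) \lor (\lnot C \to A)): α-rule — add \lnot (\lnot (((E \lor E) \lor B) \leftrightarrow \lnot D) \land E), \lnot (\lnot C \to A).
\lnot (\lnot C \to A): α-rule — add \lnot C, \lnot A.
\lnot (\lnot (((E \lor E) \lor B) \leftrightarrow \lnot D) \land E): β-rule — branch into \lnot \lnot (((E \lor E) \lor B) \leftrightarrow \lnot D)  //  \lnot E.
  branch 1 (add \lnot \lnot (((E \lor E) \lor B) \leftrightarrow \lnot D)):
    \lnot \lnot (((E \lor E) \lor B) \leftrightarrow \lnot D): β-rule — branch into ((E \lor E) \lor B), \lnot D  //  \lnot ((E \lor E) \lor B), \lnot \lnot D.
      branch 1.1 (add ((E \lor E) \lor B), \lnot D):
        ((E \lor E) \lor B): β-rule — branch into (E \lor E)  //  B.
          branch 1.1.1 (add (E \lor E)):
            (E \lor E): β-rule — branch into E  //  E.
              branch 1.1.1.1 (add E):
                ○ open, literals {A=F, C=F, D=F, E=T}.
              branch 1.1.1.2 (add E):
                ○ open, literals {A=F, C=F, D=F, E=T}.
          branch 1.1.2 (add B):
            ○ open, literals {A=F, B=T, C=F, D=F}.
      branch 1.2 (add \lnot ((E \lor E) \lor B), \lnot \lnot D):
        \lnot ((E \lor E) \lor B): α-rule — add \lnot (E \lor E), \lnot B.
        \lnot (E \lor E): α-rule — add \lnot E, \lnot E.
        ○ open, literals {A=F, B=F, C=F, D=T, E=F}.
  branch 2 (add \lnot E):
    ○ open, literals {A=F, C=F, E=F}.
0 branches closed, 5 open.
An open branch gives a countermodel: A=F, C=F, D=F, E=T (unmentioned atoms arbitrary); under it the original formula is false.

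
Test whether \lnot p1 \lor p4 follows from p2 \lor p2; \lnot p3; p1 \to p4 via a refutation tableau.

Initial set: {T (p2 \lor p2); T \lnot p3; T (p1 \to p4); F (\lnot p1 \lor p4)}.
F (\lnot p1 \lor p4): α-rule — add F \lnot p1, F p4.
T (p2 \lor p2): β-rule — branch into T p2  //  T p2.
  branch 1 (add T p2):
    T (p1 \to p4): β-rule — branch into F p1  //  T p4.
      branch 1.1 (add F p1):
        × closes — contains both p1 and \lnot p1.
      branch 1.2 (add T p4):
        × closes — contains both p4 and \lnot p4.
  branch 2 (add T p2):
    T (p1 \to p4): β-rule — branch into F p1  //  T p4.
      branch 2.1 (add F p1):
        × closes — contains both p1 and \lnot p1.
      branch 2.2 (add T p4):
        × closes — contains both p4 and \lnot p4.
All 4 branches close.
Every branch closed, so the premises entail the conclusion.

Yes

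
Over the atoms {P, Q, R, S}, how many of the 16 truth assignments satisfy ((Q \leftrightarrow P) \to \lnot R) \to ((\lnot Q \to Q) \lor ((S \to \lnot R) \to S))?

Initial set: {(((Q \leftrightarrow P) \to \lnot R) \to ((\lnot Q \to Q) \lor ((S \to \lnot R) \to S)))}.
(((Q \leftrightarrow P) \to \lnot R) \to ((\lnot Q \to Q) \lor ((S \to \lnot R) \to S))): β-rule — branch into \lnot ((Q \leftrightarrow P) \to \lnot R)  //  ((\lnot Q \to Q) \lor ((S \to \lnot R) \to S)).
  branch 1 (add \lnot ((Q \leftrightarrow P) \to \lnot R)):
    \lnot ((Q \leftrightarrow P) \to \lnot R): α-rule — add (Q \leftrightarrow P), \lnot \lnot R.
    (Q \leftrightarrow P): β-rule — branch into Q, P  //  \lnot Q, \lnot P.
      branch 1.1 (add Q, P):
        ○ open, literals {P=true, Q=true, R=true}.
      branch 1.2 (add \lnot Q, \lnot P):
        ○ open, literals {P=false, Q=false, R=true}.
  branch 2 (add ((\lnot Q \to Q) \lor ((S \to \lnot R) \to S))):
    ((\lnot Q \to Q) \lor ((S \to \lnot R) \to S)): β-rule — branch into (\lnot Q \to Q)  //  ((S \to \lnot R) \to S).
      branch 2.1 (add (\lnot Q \to Q)):
        (\lnot Q \to Q): β-rule — branch into \lnot \lnot Q  //  Q.
          branch 2.1.1 (add \lnot \lnot Q):
            ○ open, literals {Q=true}.
          branch 2.1.2 (add Q):
            ○ open, literals {Q=true}.
      branch 2.2 (add ((S \to \lnot R) \to S)):
        ((S \to \lnot R) \to S): β-rule — branch into \lnot (S \to \lnot R)  //  S.
          branch 2.2.1 (add \lnot (S \to \lnot R)):
            \lnot (S \to \lnot R): α-rule — add S, \lnot \lnot R.
            ○ open, literals {R=true, S=true}.
          branch 2.2.2 (add S):
            ○ open, literals {S=true}.
0 branches closed, 6 open.
Each open branch fixes some atoms; the unmentioned ones are free. Counting distinct full assignments: branch {P=true, Q=true, R=true} (S) contributes 2 new; branch {P=false, Q=false, R=true} (S) contributes 2 new; branch {Q=true} (P, R, S) contributes 6 new; branch {Q=true} (P, R, S) contributes 0 new; branch {R=true, S=true} (P, Q) contributes 1 new; branch {S=true} (P, Q, R) contributes 2 new. Total: 13.

13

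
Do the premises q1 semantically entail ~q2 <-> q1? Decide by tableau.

No

Initial set: {q1; ~(~q2 <-> q1)}.
~(~q2 <-> q1): β-rule — branch into ~q2, ~q1  //  ~~q2, q1.
  branch 1 (add ~q2, ~q1):
    × closes — contains both q1 and ~q1.
  branch 2 (add ~~q2, q1):
    ○ open, literals {q1=1, q2=1}.
1 branch closed, 1 open.
An open branch gives a countermodel: q1=1, q2=1 (unmentioned atoms arbitrary); the premises hold there but the conclusion fails.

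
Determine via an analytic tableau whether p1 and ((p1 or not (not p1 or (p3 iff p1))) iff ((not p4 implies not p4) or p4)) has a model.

Satisfiable

Initial set: {(p1 and ((p1 or not (not p1 or (p3 iff p1))) iff ((not p4 implies not p4) or p4)))}.
(p1 and ((p1 or not (not p1 or (p3 iff p1))) iff ((not p4 implies not p4) or p4))): α-rule — add p1, ((p1 or not (not p1 or (p3 iff p1))) iff ((not p4 implies not p4) or p4)).
((p1 or not (not p1 or (p3 iff p1))) iff ((not p4 implies not p4) or p4)): β-rule — branch into (p1 or not (not p1 or (p3 iff p1))), ((not p4 implies not p4) or p4)  //  not (p1 or not (not p1 or (p3 iff p1))), not ((not p4 implies not p4) or p4).
  branch 1 (add (p1 or not (not p1 or (p3 iff p1))), ((not p4 implies not p4) or p4)):
    (p1 or not (not p1 or (p3 iff p1))): β-rule — branch into p1  //  not (not p1 or (p3 iff p1)).
      branch 1.1 (add p1):
        ((not p4 implies not p4) or p4): β-rule — branch into (not p4 implies not p4)  //  p4.
          branch 1.1.1 (add (not p4 implies not p4)):
            (not p4 implies not p4): β-rule — branch into not not p4  //  not p4.
              branch 1.1.1.1 (add not not p4):
                ○ open, literals {p1=T, p4=T}.
              branch 1.1.1.2 (add not p4):
                ○ open, literals {p1=T, p4=F}.
          branch 1.1.2 (add p4):
            ○ open, literals {p1=T, p4=T}.
      branch 1.2 (add not (not p1 or (p3 iff p1))):
        not (not p1 or (p3 iff p1)): α-rule — add not not p1, not (p3 iff p1).
        ((not p4 implies not p4) or p4): β-rule — branch into (not p4 implies not p4)  //  p4.
          branch 1.2.1 (add (not p4 implies not p4)):
            not (p3 iff p1): β-rule — branch into p3, not p1  //  not p3, p1.
              branch 1.2.1.1 (add p3, not p1):
                × closes — contains both p1 and not p1.
              branch 1.2.1.2 (add not p3, p1):
                (not p4 implies not p4): β-rule — branch into not not p4  //  not p4.
                  branch 1.2.1.2.1 (add not not p4):
                    ○ open, literals {p1=T, p3=F, p4=T}.
                  branch 1.2.1.2.2 (add not p4):
                    ○ open, literals {p1=T, p3=F, p4=F}.
          branch 1.2.2 (add p4):
            not (p3 iff p1): β-rule — branch into p3, not p1  //  not p3, p1.
              branch 1.2.2.1 (add p3, not p1):
                × closes — contains both p1 and not p1.
              branch 1.2.2.2 (add not p3, p1):
                ○ open, literals {p1=T, p3=F, p4=T}.
  branch 2 (add not (p1 or not (not p1 or (p3 iff p1))), not ((not p4 implies not p4) or p4)):
    not (p1 or not (not p1 or (p3 iff p1))): α-rule — add not p1, not not (not p1 or (p3 iff p1)).
    × closes — contains both p1 and not p1.
3 branches closed, 6 open.
An open branch gives a satisfying assignment: p1=T, p4=T.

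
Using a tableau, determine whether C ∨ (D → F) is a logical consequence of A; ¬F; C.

Initial set: {A; ¬F; C; ¬(C ∨ (D → F))}.
¬(C ∨ (D → F)): α-rule — add ¬C, ¬(D → F).
× closes — contains both C and ¬C.
All 1 branch closes.
Every branch closed, so the premises entail the conclusion.

Yes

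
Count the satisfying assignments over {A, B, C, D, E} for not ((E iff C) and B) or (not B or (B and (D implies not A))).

30

Initial set: {(not ((E iff C) and B) or (not B or (B and (D implies not A))))}.
(not ((E iff C) and B) or (not B or (B and (D implies not A)))): β-rule — branch into not ((E iff C) and B)  //  (not B or (B and (D implies not A))).
  branch 1 (add not ((E iff C) and B)):
    not ((E iff C) and B): β-rule — branch into not (E iff C)  //  not B.
      branch 1.1 (add not (E iff C)):
        not (E iff C): β-rule — branch into E, not C  //  not E, C.
          branch 1.1.1 (add E, not C):
            ○ open, literals {C=F, E=T}.
          branch 1.1.2 (add not E, C):
            ○ open, literals {C=T, E=F}.
      branch 1.2 (add not B):
        ○ open, literals {B=F}.
  branch 2 (add (not B or (B and (D implies not A)))):
    (not B or (B and (D implies not A))): β-rule — branch into not B  //  (B and (D implies not A)).
      branch 2.1 (add not B):
        ○ open, literals {B=F}.
      branch 2.2 (add (B and (D implies not A))):
        (B and (D implies not A)): α-rule — add B, (D implies not A).
        (D implies not A): β-rule — branch into not D  //  not A.
          branch 2.2.1 (add not D):
            ○ open, literals {B=T, D=F}.
          branch 2.2.2 (add not A):
            ○ open, literals {A=F, B=T}.
0 branches closed, 6 open.
Each open branch fixes some atoms; the unmentioned ones are free. Counting distinct full assignments: branch {C=F, E=T} (A, B, D) contributes 8 new; branch {C=T, E=F} (A, B, D) contributes 8 new; branch {B=F} (A, C, D, E) contributes 8 new; branch {B=F} (A, C, D, E) contributes 0 new; branch {B=T, D=F} (A, C, E) contributes 4 new; branch {A=F, B=T} (C, D, E) contributes 2 new. Total: 30.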